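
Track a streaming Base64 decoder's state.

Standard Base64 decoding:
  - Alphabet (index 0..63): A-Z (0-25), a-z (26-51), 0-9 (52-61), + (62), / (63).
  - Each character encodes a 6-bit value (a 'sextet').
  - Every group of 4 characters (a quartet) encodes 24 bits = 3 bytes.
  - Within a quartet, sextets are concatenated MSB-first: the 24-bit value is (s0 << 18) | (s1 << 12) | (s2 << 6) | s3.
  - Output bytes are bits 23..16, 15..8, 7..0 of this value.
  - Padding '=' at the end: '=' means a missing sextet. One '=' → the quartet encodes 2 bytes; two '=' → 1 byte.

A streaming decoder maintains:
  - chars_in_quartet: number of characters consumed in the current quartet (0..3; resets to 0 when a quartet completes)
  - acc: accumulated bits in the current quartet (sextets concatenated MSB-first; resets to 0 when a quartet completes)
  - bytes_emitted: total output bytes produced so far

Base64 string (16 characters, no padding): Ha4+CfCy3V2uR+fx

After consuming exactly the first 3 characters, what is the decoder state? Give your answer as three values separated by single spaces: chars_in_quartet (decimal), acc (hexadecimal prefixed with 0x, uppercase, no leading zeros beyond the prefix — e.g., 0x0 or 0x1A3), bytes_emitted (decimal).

After char 0 ('H'=7): chars_in_quartet=1 acc=0x7 bytes_emitted=0
After char 1 ('a'=26): chars_in_quartet=2 acc=0x1DA bytes_emitted=0
After char 2 ('4'=56): chars_in_quartet=3 acc=0x76B8 bytes_emitted=0

Answer: 3 0x76B8 0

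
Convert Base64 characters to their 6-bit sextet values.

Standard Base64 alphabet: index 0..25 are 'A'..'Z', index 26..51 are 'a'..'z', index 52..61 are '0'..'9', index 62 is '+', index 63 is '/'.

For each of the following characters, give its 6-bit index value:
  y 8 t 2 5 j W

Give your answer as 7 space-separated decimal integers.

'y': a..z range, 26 + ord('y') − ord('a') = 50
'8': 0..9 range, 52 + ord('8') − ord('0') = 60
't': a..z range, 26 + ord('t') − ord('a') = 45
'2': 0..9 range, 52 + ord('2') − ord('0') = 54
'5': 0..9 range, 52 + ord('5') − ord('0') = 57
'j': a..z range, 26 + ord('j') − ord('a') = 35
'W': A..Z range, ord('W') − ord('A') = 22

Answer: 50 60 45 54 57 35 22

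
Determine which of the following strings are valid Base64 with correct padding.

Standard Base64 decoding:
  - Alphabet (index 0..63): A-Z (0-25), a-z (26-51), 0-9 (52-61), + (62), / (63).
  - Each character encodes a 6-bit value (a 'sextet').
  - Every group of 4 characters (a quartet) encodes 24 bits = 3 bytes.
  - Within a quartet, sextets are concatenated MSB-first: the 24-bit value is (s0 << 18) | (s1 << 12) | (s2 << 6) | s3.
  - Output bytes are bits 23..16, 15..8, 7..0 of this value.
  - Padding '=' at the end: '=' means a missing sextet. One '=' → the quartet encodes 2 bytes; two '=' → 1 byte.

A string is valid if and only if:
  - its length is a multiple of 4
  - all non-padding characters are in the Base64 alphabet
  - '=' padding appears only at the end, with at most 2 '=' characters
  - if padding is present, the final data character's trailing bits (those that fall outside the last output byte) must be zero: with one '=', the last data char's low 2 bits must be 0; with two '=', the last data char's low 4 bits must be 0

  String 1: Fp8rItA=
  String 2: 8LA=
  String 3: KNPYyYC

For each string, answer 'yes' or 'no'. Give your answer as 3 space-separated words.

Answer: yes yes no

Derivation:
String 1: 'Fp8rItA=' → valid
String 2: '8LA=' → valid
String 3: 'KNPYyYC' → invalid (len=7 not mult of 4)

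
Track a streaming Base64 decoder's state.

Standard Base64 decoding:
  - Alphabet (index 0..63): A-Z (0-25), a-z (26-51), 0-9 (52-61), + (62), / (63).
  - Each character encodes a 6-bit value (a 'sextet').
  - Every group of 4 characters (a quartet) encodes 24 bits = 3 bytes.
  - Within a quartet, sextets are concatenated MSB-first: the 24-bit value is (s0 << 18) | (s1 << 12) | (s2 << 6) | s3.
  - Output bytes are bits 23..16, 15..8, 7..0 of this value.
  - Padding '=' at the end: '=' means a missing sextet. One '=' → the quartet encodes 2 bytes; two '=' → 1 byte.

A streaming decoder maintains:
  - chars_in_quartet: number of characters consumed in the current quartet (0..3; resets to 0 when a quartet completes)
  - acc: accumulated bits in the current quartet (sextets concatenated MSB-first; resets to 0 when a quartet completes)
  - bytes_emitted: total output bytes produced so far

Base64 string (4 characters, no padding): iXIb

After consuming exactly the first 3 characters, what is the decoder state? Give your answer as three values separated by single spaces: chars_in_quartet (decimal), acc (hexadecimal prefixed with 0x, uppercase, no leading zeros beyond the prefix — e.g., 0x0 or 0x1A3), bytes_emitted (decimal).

After char 0 ('i'=34): chars_in_quartet=1 acc=0x22 bytes_emitted=0
After char 1 ('X'=23): chars_in_quartet=2 acc=0x897 bytes_emitted=0
After char 2 ('I'=8): chars_in_quartet=3 acc=0x225C8 bytes_emitted=0

Answer: 3 0x225C8 0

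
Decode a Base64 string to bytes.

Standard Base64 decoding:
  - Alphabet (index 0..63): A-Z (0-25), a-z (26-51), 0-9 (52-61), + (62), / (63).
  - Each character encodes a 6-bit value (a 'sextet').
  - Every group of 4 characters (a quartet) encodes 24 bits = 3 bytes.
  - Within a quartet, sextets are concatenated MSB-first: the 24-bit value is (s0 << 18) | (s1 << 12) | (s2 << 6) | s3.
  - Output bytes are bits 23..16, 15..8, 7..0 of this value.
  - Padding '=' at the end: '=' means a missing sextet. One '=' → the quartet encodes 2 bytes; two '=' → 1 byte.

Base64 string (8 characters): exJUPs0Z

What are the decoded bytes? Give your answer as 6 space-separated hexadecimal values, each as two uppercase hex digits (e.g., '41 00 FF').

After char 0 ('e'=30): chars_in_quartet=1 acc=0x1E bytes_emitted=0
After char 1 ('x'=49): chars_in_quartet=2 acc=0x7B1 bytes_emitted=0
After char 2 ('J'=9): chars_in_quartet=3 acc=0x1EC49 bytes_emitted=0
After char 3 ('U'=20): chars_in_quartet=4 acc=0x7B1254 -> emit 7B 12 54, reset; bytes_emitted=3
After char 4 ('P'=15): chars_in_quartet=1 acc=0xF bytes_emitted=3
After char 5 ('s'=44): chars_in_quartet=2 acc=0x3EC bytes_emitted=3
After char 6 ('0'=52): chars_in_quartet=3 acc=0xFB34 bytes_emitted=3
After char 7 ('Z'=25): chars_in_quartet=4 acc=0x3ECD19 -> emit 3E CD 19, reset; bytes_emitted=6

Answer: 7B 12 54 3E CD 19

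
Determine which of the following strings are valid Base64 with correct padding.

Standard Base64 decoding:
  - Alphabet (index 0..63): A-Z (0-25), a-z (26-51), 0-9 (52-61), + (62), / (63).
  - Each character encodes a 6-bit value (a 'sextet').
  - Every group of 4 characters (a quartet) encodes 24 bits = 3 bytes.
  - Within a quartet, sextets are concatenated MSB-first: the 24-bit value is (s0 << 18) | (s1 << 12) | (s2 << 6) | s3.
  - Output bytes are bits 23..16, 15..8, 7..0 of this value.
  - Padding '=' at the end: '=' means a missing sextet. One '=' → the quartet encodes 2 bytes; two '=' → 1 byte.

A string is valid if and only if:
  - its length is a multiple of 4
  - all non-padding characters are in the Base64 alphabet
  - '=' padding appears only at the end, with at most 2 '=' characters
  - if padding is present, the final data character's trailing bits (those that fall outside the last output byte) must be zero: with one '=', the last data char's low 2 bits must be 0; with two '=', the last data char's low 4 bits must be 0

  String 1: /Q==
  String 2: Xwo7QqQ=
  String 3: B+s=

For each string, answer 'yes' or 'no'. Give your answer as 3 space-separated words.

String 1: '/Q==' → valid
String 2: 'Xwo7QqQ=' → valid
String 3: 'B+s=' → valid

Answer: yes yes yes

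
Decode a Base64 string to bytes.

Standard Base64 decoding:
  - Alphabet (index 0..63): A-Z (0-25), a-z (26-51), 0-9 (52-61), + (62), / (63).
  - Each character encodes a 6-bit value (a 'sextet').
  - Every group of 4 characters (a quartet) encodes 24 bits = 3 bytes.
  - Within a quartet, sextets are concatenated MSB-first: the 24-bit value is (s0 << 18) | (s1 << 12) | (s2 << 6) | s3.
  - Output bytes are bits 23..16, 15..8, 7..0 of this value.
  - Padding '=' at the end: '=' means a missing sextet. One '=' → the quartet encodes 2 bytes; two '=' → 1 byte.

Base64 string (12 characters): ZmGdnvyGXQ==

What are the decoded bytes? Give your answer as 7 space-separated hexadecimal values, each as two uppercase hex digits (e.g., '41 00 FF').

Answer: 66 61 9D 9E FC 86 5D

Derivation:
After char 0 ('Z'=25): chars_in_quartet=1 acc=0x19 bytes_emitted=0
After char 1 ('m'=38): chars_in_quartet=2 acc=0x666 bytes_emitted=0
After char 2 ('G'=6): chars_in_quartet=3 acc=0x19986 bytes_emitted=0
After char 3 ('d'=29): chars_in_quartet=4 acc=0x66619D -> emit 66 61 9D, reset; bytes_emitted=3
After char 4 ('n'=39): chars_in_quartet=1 acc=0x27 bytes_emitted=3
After char 5 ('v'=47): chars_in_quartet=2 acc=0x9EF bytes_emitted=3
After char 6 ('y'=50): chars_in_quartet=3 acc=0x27BF2 bytes_emitted=3
After char 7 ('G'=6): chars_in_quartet=4 acc=0x9EFC86 -> emit 9E FC 86, reset; bytes_emitted=6
After char 8 ('X'=23): chars_in_quartet=1 acc=0x17 bytes_emitted=6
After char 9 ('Q'=16): chars_in_quartet=2 acc=0x5D0 bytes_emitted=6
Padding '==': partial quartet acc=0x5D0 -> emit 5D; bytes_emitted=7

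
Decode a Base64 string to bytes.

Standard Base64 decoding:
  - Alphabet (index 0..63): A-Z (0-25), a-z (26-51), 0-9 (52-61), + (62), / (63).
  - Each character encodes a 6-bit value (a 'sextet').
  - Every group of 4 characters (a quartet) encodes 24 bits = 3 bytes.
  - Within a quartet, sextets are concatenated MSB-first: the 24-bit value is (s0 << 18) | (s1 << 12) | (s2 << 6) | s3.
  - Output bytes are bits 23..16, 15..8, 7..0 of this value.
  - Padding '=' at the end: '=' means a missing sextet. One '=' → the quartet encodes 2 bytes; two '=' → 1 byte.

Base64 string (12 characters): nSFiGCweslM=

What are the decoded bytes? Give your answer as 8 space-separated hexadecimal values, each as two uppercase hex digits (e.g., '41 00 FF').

After char 0 ('n'=39): chars_in_quartet=1 acc=0x27 bytes_emitted=0
After char 1 ('S'=18): chars_in_quartet=2 acc=0x9D2 bytes_emitted=0
After char 2 ('F'=5): chars_in_quartet=3 acc=0x27485 bytes_emitted=0
After char 3 ('i'=34): chars_in_quartet=4 acc=0x9D2162 -> emit 9D 21 62, reset; bytes_emitted=3
After char 4 ('G'=6): chars_in_quartet=1 acc=0x6 bytes_emitted=3
After char 5 ('C'=2): chars_in_quartet=2 acc=0x182 bytes_emitted=3
After char 6 ('w'=48): chars_in_quartet=3 acc=0x60B0 bytes_emitted=3
After char 7 ('e'=30): chars_in_quartet=4 acc=0x182C1E -> emit 18 2C 1E, reset; bytes_emitted=6
After char 8 ('s'=44): chars_in_quartet=1 acc=0x2C bytes_emitted=6
After char 9 ('l'=37): chars_in_quartet=2 acc=0xB25 bytes_emitted=6
After char 10 ('M'=12): chars_in_quartet=3 acc=0x2C94C bytes_emitted=6
Padding '=': partial quartet acc=0x2C94C -> emit B2 53; bytes_emitted=8

Answer: 9D 21 62 18 2C 1E B2 53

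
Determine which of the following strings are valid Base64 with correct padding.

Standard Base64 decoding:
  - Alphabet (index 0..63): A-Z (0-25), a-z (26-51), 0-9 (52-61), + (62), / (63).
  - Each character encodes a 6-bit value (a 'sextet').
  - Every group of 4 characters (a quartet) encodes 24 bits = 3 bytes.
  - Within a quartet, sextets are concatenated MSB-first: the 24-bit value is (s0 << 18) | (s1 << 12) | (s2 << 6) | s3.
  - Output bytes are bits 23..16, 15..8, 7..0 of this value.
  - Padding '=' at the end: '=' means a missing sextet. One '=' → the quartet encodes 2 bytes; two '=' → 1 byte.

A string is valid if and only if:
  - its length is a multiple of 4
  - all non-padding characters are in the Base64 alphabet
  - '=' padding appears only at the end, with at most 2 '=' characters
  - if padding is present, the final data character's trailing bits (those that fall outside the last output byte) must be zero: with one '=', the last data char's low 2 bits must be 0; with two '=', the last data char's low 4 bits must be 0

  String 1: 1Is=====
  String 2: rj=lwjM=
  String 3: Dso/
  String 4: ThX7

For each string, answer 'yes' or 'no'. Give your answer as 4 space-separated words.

String 1: '1Is=====' → invalid (5 pad chars (max 2))
String 2: 'rj=lwjM=' → invalid (bad char(s): ['=']; '=' in middle)
String 3: 'Dso/' → valid
String 4: 'ThX7' → valid

Answer: no no yes yes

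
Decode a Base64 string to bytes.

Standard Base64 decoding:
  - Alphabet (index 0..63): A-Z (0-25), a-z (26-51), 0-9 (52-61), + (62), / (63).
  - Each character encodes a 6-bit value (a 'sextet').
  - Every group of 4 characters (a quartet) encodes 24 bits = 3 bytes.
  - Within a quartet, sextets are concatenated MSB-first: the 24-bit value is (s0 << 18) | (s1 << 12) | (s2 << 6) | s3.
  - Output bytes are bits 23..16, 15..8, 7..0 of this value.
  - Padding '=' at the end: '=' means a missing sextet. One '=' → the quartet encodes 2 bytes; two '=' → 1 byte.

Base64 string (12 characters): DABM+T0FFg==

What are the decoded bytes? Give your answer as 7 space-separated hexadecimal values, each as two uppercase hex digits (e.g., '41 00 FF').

After char 0 ('D'=3): chars_in_quartet=1 acc=0x3 bytes_emitted=0
After char 1 ('A'=0): chars_in_quartet=2 acc=0xC0 bytes_emitted=0
After char 2 ('B'=1): chars_in_quartet=3 acc=0x3001 bytes_emitted=0
After char 3 ('M'=12): chars_in_quartet=4 acc=0xC004C -> emit 0C 00 4C, reset; bytes_emitted=3
After char 4 ('+'=62): chars_in_quartet=1 acc=0x3E bytes_emitted=3
After char 5 ('T'=19): chars_in_quartet=2 acc=0xF93 bytes_emitted=3
After char 6 ('0'=52): chars_in_quartet=3 acc=0x3E4F4 bytes_emitted=3
After char 7 ('F'=5): chars_in_quartet=4 acc=0xF93D05 -> emit F9 3D 05, reset; bytes_emitted=6
After char 8 ('F'=5): chars_in_quartet=1 acc=0x5 bytes_emitted=6
After char 9 ('g'=32): chars_in_quartet=2 acc=0x160 bytes_emitted=6
Padding '==': partial quartet acc=0x160 -> emit 16; bytes_emitted=7

Answer: 0C 00 4C F9 3D 05 16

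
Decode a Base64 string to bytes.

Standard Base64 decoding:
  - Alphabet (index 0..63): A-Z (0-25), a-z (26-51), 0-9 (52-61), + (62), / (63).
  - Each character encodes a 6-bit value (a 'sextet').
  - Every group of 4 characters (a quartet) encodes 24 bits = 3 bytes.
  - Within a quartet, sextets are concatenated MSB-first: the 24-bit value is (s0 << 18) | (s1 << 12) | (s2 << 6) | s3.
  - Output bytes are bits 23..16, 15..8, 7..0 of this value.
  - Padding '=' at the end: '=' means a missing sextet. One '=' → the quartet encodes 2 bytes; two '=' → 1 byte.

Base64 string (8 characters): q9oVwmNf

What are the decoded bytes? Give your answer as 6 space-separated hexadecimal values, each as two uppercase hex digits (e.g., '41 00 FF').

After char 0 ('q'=42): chars_in_quartet=1 acc=0x2A bytes_emitted=0
After char 1 ('9'=61): chars_in_quartet=2 acc=0xABD bytes_emitted=0
After char 2 ('o'=40): chars_in_quartet=3 acc=0x2AF68 bytes_emitted=0
After char 3 ('V'=21): chars_in_quartet=4 acc=0xABDA15 -> emit AB DA 15, reset; bytes_emitted=3
After char 4 ('w'=48): chars_in_quartet=1 acc=0x30 bytes_emitted=3
After char 5 ('m'=38): chars_in_quartet=2 acc=0xC26 bytes_emitted=3
After char 6 ('N'=13): chars_in_quartet=3 acc=0x3098D bytes_emitted=3
After char 7 ('f'=31): chars_in_quartet=4 acc=0xC2635F -> emit C2 63 5F, reset; bytes_emitted=6

Answer: AB DA 15 C2 63 5F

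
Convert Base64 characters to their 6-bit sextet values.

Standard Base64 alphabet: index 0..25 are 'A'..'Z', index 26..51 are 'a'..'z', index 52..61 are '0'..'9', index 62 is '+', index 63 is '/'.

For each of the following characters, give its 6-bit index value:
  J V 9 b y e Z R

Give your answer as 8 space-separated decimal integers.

'J': A..Z range, ord('J') − ord('A') = 9
'V': A..Z range, ord('V') − ord('A') = 21
'9': 0..9 range, 52 + ord('9') − ord('0') = 61
'b': a..z range, 26 + ord('b') − ord('a') = 27
'y': a..z range, 26 + ord('y') − ord('a') = 50
'e': a..z range, 26 + ord('e') − ord('a') = 30
'Z': A..Z range, ord('Z') − ord('A') = 25
'R': A..Z range, ord('R') − ord('A') = 17

Answer: 9 21 61 27 50 30 25 17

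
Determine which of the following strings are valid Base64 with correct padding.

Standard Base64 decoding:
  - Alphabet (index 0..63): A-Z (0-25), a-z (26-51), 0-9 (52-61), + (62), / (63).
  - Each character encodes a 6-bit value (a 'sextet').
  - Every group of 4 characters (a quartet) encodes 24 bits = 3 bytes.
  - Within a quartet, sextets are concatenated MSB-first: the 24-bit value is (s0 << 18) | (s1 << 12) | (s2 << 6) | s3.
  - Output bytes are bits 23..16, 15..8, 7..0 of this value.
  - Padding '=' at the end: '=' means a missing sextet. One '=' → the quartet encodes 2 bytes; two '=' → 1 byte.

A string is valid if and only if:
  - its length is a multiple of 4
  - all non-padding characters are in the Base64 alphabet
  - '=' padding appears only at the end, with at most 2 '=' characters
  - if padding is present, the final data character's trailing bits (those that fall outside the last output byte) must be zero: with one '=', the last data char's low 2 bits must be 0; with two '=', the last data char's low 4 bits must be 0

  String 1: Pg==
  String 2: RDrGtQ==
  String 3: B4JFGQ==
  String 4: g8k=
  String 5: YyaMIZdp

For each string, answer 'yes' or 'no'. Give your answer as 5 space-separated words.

String 1: 'Pg==' → valid
String 2: 'RDrGtQ==' → valid
String 3: 'B4JFGQ==' → valid
String 4: 'g8k=' → valid
String 5: 'YyaMIZdp' → valid

Answer: yes yes yes yes yes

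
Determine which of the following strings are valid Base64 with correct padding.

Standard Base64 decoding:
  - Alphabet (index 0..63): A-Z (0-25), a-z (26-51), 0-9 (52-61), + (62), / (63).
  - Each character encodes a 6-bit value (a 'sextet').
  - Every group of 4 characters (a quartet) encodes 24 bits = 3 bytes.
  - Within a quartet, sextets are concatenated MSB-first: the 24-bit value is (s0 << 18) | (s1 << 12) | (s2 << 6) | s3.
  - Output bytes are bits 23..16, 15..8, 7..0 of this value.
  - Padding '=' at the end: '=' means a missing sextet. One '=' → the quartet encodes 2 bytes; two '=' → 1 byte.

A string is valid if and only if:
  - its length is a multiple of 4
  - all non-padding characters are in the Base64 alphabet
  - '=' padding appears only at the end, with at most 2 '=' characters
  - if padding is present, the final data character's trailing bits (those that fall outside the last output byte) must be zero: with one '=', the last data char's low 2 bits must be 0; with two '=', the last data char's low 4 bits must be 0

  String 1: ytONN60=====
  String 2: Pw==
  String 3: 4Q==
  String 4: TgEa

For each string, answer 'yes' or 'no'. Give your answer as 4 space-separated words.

Answer: no yes yes yes

Derivation:
String 1: 'ytONN60=====' → invalid (5 pad chars (max 2))
String 2: 'Pw==' → valid
String 3: '4Q==' → valid
String 4: 'TgEa' → valid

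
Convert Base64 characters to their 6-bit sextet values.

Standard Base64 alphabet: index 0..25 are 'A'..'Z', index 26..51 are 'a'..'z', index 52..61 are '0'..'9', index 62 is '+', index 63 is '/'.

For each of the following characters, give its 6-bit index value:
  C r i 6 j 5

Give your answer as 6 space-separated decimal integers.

'C': A..Z range, ord('C') − ord('A') = 2
'r': a..z range, 26 + ord('r') − ord('a') = 43
'i': a..z range, 26 + ord('i') − ord('a') = 34
'6': 0..9 range, 52 + ord('6') − ord('0') = 58
'j': a..z range, 26 + ord('j') − ord('a') = 35
'5': 0..9 range, 52 + ord('5') − ord('0') = 57

Answer: 2 43 34 58 35 57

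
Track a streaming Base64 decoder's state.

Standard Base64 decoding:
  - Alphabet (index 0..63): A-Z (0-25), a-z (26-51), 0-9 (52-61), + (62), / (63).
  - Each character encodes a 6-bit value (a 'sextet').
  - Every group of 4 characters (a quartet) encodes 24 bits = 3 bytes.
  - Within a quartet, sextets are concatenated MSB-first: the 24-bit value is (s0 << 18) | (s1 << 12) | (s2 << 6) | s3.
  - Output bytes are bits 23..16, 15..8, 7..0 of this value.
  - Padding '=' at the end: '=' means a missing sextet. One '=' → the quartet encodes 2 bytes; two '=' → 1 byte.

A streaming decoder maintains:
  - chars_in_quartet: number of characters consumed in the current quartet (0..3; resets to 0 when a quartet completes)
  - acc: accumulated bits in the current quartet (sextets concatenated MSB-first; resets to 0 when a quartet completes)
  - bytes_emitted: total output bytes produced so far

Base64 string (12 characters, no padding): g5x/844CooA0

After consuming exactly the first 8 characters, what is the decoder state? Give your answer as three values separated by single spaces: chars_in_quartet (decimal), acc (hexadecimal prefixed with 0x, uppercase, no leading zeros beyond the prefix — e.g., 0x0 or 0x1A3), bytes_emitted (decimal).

Answer: 0 0x0 6

Derivation:
After char 0 ('g'=32): chars_in_quartet=1 acc=0x20 bytes_emitted=0
After char 1 ('5'=57): chars_in_quartet=2 acc=0x839 bytes_emitted=0
After char 2 ('x'=49): chars_in_quartet=3 acc=0x20E71 bytes_emitted=0
After char 3 ('/'=63): chars_in_quartet=4 acc=0x839C7F -> emit 83 9C 7F, reset; bytes_emitted=3
After char 4 ('8'=60): chars_in_quartet=1 acc=0x3C bytes_emitted=3
After char 5 ('4'=56): chars_in_quartet=2 acc=0xF38 bytes_emitted=3
After char 6 ('4'=56): chars_in_quartet=3 acc=0x3CE38 bytes_emitted=3
After char 7 ('C'=2): chars_in_quartet=4 acc=0xF38E02 -> emit F3 8E 02, reset; bytes_emitted=6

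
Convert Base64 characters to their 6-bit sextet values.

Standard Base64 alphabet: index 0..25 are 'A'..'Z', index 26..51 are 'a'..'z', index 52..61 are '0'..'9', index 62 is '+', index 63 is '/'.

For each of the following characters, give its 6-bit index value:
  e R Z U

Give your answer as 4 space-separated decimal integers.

Answer: 30 17 25 20

Derivation:
'e': a..z range, 26 + ord('e') − ord('a') = 30
'R': A..Z range, ord('R') − ord('A') = 17
'Z': A..Z range, ord('Z') − ord('A') = 25
'U': A..Z range, ord('U') − ord('A') = 20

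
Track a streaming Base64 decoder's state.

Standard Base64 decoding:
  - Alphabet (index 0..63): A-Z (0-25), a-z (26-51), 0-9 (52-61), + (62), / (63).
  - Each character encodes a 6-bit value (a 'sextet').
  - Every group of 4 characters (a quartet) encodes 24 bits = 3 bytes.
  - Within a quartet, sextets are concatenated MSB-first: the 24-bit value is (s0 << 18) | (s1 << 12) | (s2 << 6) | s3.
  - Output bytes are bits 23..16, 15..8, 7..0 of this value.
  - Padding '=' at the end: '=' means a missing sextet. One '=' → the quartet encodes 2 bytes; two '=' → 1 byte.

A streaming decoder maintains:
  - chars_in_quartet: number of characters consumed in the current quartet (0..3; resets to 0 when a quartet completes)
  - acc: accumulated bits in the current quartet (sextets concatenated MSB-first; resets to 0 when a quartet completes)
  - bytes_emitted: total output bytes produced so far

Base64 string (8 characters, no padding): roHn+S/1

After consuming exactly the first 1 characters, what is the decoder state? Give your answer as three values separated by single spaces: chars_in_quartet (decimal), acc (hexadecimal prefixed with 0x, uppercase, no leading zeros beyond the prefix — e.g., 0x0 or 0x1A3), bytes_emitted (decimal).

Answer: 1 0x2B 0

Derivation:
After char 0 ('r'=43): chars_in_quartet=1 acc=0x2B bytes_emitted=0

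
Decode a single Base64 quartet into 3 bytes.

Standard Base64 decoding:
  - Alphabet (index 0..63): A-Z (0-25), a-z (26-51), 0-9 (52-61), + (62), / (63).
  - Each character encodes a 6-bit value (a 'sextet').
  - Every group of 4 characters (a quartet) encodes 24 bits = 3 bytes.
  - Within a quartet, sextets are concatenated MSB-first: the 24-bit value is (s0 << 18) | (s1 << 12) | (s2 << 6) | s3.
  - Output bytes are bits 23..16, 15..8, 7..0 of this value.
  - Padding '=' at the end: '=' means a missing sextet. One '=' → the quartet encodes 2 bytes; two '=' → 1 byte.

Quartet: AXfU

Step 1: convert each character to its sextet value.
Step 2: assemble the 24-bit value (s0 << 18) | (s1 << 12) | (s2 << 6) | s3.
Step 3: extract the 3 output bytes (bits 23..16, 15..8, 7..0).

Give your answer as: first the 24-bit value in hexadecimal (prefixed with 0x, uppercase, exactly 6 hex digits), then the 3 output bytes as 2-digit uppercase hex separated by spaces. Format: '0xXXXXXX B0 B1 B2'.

Answer: 0x0177D4 01 77 D4

Derivation:
Sextets: A=0, X=23, f=31, U=20
24-bit: (0<<18) | (23<<12) | (31<<6) | 20
      = 0x000000 | 0x017000 | 0x0007C0 | 0x000014
      = 0x0177D4
Bytes: (v>>16)&0xFF=01, (v>>8)&0xFF=77, v&0xFF=D4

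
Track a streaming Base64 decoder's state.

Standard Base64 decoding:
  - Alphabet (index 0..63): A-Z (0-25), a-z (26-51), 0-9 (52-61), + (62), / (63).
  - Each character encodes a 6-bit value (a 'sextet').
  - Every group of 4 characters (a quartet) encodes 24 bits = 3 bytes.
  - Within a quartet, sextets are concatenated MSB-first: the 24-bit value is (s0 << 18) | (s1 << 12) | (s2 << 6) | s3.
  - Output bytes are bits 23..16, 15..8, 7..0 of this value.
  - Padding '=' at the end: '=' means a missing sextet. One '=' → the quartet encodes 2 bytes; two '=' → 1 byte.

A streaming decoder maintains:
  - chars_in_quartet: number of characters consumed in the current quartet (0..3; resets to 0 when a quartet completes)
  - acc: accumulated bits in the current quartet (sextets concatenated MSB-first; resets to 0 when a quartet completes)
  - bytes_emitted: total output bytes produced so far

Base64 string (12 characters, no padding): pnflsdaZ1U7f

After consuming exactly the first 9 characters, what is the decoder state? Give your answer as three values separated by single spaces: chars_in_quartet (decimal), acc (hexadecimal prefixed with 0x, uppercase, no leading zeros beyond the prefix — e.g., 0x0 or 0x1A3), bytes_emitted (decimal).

After char 0 ('p'=41): chars_in_quartet=1 acc=0x29 bytes_emitted=0
After char 1 ('n'=39): chars_in_quartet=2 acc=0xA67 bytes_emitted=0
After char 2 ('f'=31): chars_in_quartet=3 acc=0x299DF bytes_emitted=0
After char 3 ('l'=37): chars_in_quartet=4 acc=0xA677E5 -> emit A6 77 E5, reset; bytes_emitted=3
After char 4 ('s'=44): chars_in_quartet=1 acc=0x2C bytes_emitted=3
After char 5 ('d'=29): chars_in_quartet=2 acc=0xB1D bytes_emitted=3
After char 6 ('a'=26): chars_in_quartet=3 acc=0x2C75A bytes_emitted=3
After char 7 ('Z'=25): chars_in_quartet=4 acc=0xB1D699 -> emit B1 D6 99, reset; bytes_emitted=6
After char 8 ('1'=53): chars_in_quartet=1 acc=0x35 bytes_emitted=6

Answer: 1 0x35 6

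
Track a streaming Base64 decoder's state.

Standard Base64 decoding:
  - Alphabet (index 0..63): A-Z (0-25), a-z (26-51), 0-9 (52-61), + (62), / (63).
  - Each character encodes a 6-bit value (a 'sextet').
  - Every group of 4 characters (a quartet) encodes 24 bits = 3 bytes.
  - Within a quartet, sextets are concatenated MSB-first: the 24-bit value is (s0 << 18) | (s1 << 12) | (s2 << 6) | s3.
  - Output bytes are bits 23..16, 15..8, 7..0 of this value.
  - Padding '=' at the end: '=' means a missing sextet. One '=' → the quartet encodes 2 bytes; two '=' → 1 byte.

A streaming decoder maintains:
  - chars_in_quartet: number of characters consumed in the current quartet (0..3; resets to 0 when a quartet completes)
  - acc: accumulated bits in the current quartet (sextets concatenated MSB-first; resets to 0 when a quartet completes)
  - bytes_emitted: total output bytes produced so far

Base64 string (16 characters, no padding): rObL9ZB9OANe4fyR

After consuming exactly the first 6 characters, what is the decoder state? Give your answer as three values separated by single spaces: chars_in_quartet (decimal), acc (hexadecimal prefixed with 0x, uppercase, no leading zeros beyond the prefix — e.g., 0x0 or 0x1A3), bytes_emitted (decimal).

Answer: 2 0xF59 3

Derivation:
After char 0 ('r'=43): chars_in_quartet=1 acc=0x2B bytes_emitted=0
After char 1 ('O'=14): chars_in_quartet=2 acc=0xACE bytes_emitted=0
After char 2 ('b'=27): chars_in_quartet=3 acc=0x2B39B bytes_emitted=0
After char 3 ('L'=11): chars_in_quartet=4 acc=0xACE6CB -> emit AC E6 CB, reset; bytes_emitted=3
After char 4 ('9'=61): chars_in_quartet=1 acc=0x3D bytes_emitted=3
After char 5 ('Z'=25): chars_in_quartet=2 acc=0xF59 bytes_emitted=3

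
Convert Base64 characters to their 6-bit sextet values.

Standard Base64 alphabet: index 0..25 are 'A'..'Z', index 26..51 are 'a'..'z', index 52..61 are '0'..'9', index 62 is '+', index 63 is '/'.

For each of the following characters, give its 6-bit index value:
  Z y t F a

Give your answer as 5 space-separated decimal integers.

Answer: 25 50 45 5 26

Derivation:
'Z': A..Z range, ord('Z') − ord('A') = 25
'y': a..z range, 26 + ord('y') − ord('a') = 50
't': a..z range, 26 + ord('t') − ord('a') = 45
'F': A..Z range, ord('F') − ord('A') = 5
'a': a..z range, 26 + ord('a') − ord('a') = 26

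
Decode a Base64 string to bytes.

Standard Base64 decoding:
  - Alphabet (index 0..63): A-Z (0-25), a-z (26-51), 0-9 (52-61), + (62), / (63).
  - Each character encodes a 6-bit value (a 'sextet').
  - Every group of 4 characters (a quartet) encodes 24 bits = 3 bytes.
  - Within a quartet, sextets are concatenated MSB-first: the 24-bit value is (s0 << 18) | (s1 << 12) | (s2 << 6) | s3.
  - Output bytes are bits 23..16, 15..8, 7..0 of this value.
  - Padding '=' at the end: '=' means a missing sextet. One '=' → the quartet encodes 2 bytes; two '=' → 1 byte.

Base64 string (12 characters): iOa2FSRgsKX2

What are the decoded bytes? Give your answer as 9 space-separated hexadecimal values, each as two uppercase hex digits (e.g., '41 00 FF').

Answer: 88 E6 B6 15 24 60 B0 A5 F6

Derivation:
After char 0 ('i'=34): chars_in_quartet=1 acc=0x22 bytes_emitted=0
After char 1 ('O'=14): chars_in_quartet=2 acc=0x88E bytes_emitted=0
After char 2 ('a'=26): chars_in_quartet=3 acc=0x2239A bytes_emitted=0
After char 3 ('2'=54): chars_in_quartet=4 acc=0x88E6B6 -> emit 88 E6 B6, reset; bytes_emitted=3
After char 4 ('F'=5): chars_in_quartet=1 acc=0x5 bytes_emitted=3
After char 5 ('S'=18): chars_in_quartet=2 acc=0x152 bytes_emitted=3
After char 6 ('R'=17): chars_in_quartet=3 acc=0x5491 bytes_emitted=3
After char 7 ('g'=32): chars_in_quartet=4 acc=0x152460 -> emit 15 24 60, reset; bytes_emitted=6
After char 8 ('s'=44): chars_in_quartet=1 acc=0x2C bytes_emitted=6
After char 9 ('K'=10): chars_in_quartet=2 acc=0xB0A bytes_emitted=6
After char 10 ('X'=23): chars_in_quartet=3 acc=0x2C297 bytes_emitted=6
After char 11 ('2'=54): chars_in_quartet=4 acc=0xB0A5F6 -> emit B0 A5 F6, reset; bytes_emitted=9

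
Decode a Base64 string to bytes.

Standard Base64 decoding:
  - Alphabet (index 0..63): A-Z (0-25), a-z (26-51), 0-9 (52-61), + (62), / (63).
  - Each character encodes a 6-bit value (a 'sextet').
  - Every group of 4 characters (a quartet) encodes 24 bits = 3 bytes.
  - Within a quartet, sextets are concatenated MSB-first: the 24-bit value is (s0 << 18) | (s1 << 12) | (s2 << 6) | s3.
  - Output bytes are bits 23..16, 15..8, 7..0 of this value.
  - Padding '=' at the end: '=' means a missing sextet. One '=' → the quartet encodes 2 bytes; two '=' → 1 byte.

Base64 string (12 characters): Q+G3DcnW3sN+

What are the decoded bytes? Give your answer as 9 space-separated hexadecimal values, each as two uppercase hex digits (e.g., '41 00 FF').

Answer: 43 E1 B7 0D C9 D6 DE C3 7E

Derivation:
After char 0 ('Q'=16): chars_in_quartet=1 acc=0x10 bytes_emitted=0
After char 1 ('+'=62): chars_in_quartet=2 acc=0x43E bytes_emitted=0
After char 2 ('G'=6): chars_in_quartet=3 acc=0x10F86 bytes_emitted=0
After char 3 ('3'=55): chars_in_quartet=4 acc=0x43E1B7 -> emit 43 E1 B7, reset; bytes_emitted=3
After char 4 ('D'=3): chars_in_quartet=1 acc=0x3 bytes_emitted=3
After char 5 ('c'=28): chars_in_quartet=2 acc=0xDC bytes_emitted=3
After char 6 ('n'=39): chars_in_quartet=3 acc=0x3727 bytes_emitted=3
After char 7 ('W'=22): chars_in_quartet=4 acc=0xDC9D6 -> emit 0D C9 D6, reset; bytes_emitted=6
After char 8 ('3'=55): chars_in_quartet=1 acc=0x37 bytes_emitted=6
After char 9 ('s'=44): chars_in_quartet=2 acc=0xDEC bytes_emitted=6
After char 10 ('N'=13): chars_in_quartet=3 acc=0x37B0D bytes_emitted=6
After char 11 ('+'=62): chars_in_quartet=4 acc=0xDEC37E -> emit DE C3 7E, reset; bytes_emitted=9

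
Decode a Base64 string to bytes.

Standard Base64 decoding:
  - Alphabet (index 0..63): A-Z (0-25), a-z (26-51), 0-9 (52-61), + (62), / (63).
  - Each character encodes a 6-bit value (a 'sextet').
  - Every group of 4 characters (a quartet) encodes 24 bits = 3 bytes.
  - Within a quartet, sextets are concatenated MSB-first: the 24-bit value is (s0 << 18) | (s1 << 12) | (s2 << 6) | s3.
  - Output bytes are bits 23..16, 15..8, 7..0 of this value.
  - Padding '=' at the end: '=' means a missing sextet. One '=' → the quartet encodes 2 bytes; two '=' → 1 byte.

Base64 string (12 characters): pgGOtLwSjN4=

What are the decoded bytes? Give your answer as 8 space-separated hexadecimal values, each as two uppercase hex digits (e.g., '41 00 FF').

After char 0 ('p'=41): chars_in_quartet=1 acc=0x29 bytes_emitted=0
After char 1 ('g'=32): chars_in_quartet=2 acc=0xA60 bytes_emitted=0
After char 2 ('G'=6): chars_in_quartet=3 acc=0x29806 bytes_emitted=0
After char 3 ('O'=14): chars_in_quartet=4 acc=0xA6018E -> emit A6 01 8E, reset; bytes_emitted=3
After char 4 ('t'=45): chars_in_quartet=1 acc=0x2D bytes_emitted=3
After char 5 ('L'=11): chars_in_quartet=2 acc=0xB4B bytes_emitted=3
After char 6 ('w'=48): chars_in_quartet=3 acc=0x2D2F0 bytes_emitted=3
After char 7 ('S'=18): chars_in_quartet=4 acc=0xB4BC12 -> emit B4 BC 12, reset; bytes_emitted=6
After char 8 ('j'=35): chars_in_quartet=1 acc=0x23 bytes_emitted=6
After char 9 ('N'=13): chars_in_quartet=2 acc=0x8CD bytes_emitted=6
After char 10 ('4'=56): chars_in_quartet=3 acc=0x23378 bytes_emitted=6
Padding '=': partial quartet acc=0x23378 -> emit 8C DE; bytes_emitted=8

Answer: A6 01 8E B4 BC 12 8C DE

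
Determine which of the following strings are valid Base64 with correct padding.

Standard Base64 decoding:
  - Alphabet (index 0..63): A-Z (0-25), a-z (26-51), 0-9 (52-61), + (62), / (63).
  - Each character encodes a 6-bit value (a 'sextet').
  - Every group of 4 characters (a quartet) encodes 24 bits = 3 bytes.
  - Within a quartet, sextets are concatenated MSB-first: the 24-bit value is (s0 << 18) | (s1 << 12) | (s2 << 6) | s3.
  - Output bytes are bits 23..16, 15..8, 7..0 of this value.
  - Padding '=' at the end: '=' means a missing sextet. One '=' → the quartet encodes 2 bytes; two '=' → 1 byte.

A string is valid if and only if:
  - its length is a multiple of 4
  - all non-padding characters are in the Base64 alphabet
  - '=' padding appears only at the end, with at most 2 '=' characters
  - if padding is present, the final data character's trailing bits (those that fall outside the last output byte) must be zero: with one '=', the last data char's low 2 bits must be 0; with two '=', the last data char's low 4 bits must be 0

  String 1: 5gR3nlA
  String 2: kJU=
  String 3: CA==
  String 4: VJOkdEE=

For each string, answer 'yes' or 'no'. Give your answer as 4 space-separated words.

Answer: no yes yes yes

Derivation:
String 1: '5gR3nlA' → invalid (len=7 not mult of 4)
String 2: 'kJU=' → valid
String 3: 'CA==' → valid
String 4: 'VJOkdEE=' → valid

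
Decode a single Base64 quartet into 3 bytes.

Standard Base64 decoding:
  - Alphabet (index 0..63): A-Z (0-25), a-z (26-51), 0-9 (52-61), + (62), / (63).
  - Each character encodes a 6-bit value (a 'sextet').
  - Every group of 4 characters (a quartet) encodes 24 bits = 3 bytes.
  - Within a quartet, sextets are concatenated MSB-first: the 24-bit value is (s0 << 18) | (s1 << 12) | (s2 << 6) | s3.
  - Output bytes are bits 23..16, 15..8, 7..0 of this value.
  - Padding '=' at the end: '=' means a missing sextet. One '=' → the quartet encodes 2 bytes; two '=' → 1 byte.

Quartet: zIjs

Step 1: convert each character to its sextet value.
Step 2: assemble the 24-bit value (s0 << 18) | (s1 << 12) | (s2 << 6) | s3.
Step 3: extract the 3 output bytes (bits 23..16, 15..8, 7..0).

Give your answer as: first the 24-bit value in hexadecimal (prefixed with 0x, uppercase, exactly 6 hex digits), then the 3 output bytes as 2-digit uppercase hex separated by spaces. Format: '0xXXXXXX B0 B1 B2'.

Sextets: z=51, I=8, j=35, s=44
24-bit: (51<<18) | (8<<12) | (35<<6) | 44
      = 0xCC0000 | 0x008000 | 0x0008C0 | 0x00002C
      = 0xCC88EC
Bytes: (v>>16)&0xFF=CC, (v>>8)&0xFF=88, v&0xFF=EC

Answer: 0xCC88EC CC 88 EC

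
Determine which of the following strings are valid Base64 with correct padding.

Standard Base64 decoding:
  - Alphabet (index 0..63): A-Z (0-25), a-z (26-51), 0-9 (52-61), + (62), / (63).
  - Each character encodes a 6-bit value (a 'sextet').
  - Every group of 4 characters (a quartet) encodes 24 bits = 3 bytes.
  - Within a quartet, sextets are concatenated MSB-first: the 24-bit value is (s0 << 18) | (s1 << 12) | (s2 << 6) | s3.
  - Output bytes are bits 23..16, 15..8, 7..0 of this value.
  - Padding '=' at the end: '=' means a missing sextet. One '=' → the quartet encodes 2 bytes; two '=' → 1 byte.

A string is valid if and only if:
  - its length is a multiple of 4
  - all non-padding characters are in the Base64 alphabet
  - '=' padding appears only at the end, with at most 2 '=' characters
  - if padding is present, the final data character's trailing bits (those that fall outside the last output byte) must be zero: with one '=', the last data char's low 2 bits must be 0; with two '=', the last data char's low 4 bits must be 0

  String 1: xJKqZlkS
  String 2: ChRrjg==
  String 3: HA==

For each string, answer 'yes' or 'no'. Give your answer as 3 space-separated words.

Answer: yes yes yes

Derivation:
String 1: 'xJKqZlkS' → valid
String 2: 'ChRrjg==' → valid
String 3: 'HA==' → valid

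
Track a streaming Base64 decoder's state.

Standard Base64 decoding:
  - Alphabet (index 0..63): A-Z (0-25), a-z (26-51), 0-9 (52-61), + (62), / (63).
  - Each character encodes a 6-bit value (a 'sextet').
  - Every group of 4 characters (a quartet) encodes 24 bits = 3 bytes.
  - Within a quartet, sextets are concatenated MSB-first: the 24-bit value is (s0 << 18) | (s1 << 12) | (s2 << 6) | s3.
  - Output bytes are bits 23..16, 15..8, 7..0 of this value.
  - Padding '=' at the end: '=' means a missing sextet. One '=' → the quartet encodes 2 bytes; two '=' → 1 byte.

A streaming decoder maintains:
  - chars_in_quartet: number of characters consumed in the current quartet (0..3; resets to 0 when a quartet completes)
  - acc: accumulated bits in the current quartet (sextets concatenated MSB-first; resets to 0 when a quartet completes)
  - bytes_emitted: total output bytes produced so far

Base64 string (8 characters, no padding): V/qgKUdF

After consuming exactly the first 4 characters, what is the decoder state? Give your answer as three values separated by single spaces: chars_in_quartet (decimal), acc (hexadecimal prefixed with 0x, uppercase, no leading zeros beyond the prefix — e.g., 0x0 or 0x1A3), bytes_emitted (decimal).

Answer: 0 0x0 3

Derivation:
After char 0 ('V'=21): chars_in_quartet=1 acc=0x15 bytes_emitted=0
After char 1 ('/'=63): chars_in_quartet=2 acc=0x57F bytes_emitted=0
After char 2 ('q'=42): chars_in_quartet=3 acc=0x15FEA bytes_emitted=0
After char 3 ('g'=32): chars_in_quartet=4 acc=0x57FAA0 -> emit 57 FA A0, reset; bytes_emitted=3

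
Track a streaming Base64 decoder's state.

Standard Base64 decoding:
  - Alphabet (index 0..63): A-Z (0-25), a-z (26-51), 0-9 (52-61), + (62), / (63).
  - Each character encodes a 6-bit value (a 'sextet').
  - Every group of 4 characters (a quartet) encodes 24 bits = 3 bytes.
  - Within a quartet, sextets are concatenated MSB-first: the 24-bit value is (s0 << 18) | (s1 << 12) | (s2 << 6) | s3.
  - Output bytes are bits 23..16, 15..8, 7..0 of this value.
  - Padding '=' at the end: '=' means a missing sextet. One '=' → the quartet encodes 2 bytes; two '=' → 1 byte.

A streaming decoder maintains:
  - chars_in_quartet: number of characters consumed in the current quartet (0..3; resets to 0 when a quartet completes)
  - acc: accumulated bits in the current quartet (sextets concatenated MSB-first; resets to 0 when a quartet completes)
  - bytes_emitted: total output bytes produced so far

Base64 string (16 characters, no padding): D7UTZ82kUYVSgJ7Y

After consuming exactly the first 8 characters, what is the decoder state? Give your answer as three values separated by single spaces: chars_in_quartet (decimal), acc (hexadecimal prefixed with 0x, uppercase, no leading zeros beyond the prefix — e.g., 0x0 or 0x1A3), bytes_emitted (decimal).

Answer: 0 0x0 6

Derivation:
After char 0 ('D'=3): chars_in_quartet=1 acc=0x3 bytes_emitted=0
After char 1 ('7'=59): chars_in_quartet=2 acc=0xFB bytes_emitted=0
After char 2 ('U'=20): chars_in_quartet=3 acc=0x3ED4 bytes_emitted=0
After char 3 ('T'=19): chars_in_quartet=4 acc=0xFB513 -> emit 0F B5 13, reset; bytes_emitted=3
After char 4 ('Z'=25): chars_in_quartet=1 acc=0x19 bytes_emitted=3
After char 5 ('8'=60): chars_in_quartet=2 acc=0x67C bytes_emitted=3
After char 6 ('2'=54): chars_in_quartet=3 acc=0x19F36 bytes_emitted=3
After char 7 ('k'=36): chars_in_quartet=4 acc=0x67CDA4 -> emit 67 CD A4, reset; bytes_emitted=6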